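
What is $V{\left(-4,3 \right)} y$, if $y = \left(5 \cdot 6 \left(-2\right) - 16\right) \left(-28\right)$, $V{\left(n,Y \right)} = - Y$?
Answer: $-6384$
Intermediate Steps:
$y = 2128$ ($y = \left(30 \left(-2\right) - 16\right) \left(-28\right) = \left(-60 - 16\right) \left(-28\right) = \left(-76\right) \left(-28\right) = 2128$)
$V{\left(-4,3 \right)} y = \left(-1\right) 3 \cdot 2128 = \left(-3\right) 2128 = -6384$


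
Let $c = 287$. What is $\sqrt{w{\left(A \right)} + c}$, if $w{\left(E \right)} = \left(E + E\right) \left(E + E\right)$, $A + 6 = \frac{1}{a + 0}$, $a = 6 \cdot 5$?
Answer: $\frac{2 \sqrt{24154}}{15} \approx 20.722$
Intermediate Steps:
$a = 30$
$A = - \frac{179}{30}$ ($A = -6 + \frac{1}{30 + 0} = -6 + \frac{1}{30} = - \frac{179}{30} \approx -5.9667$)
$w{\left(E \right)} = 4 E^{2}$ ($w{\left(E \right)} = 2 E 2 E = 4 E^{2}$)
$\sqrt{w{\left(A \right)} + c} = \sqrt{4 \left(- \frac{179}{30}\right)^{2} + 287} = \sqrt{4 \cdot \frac{32041}{900} + 287} = \sqrt{\frac{32041}{225} + 287} = \sqrt{\frac{96616}{225}} = \frac{2 \sqrt{24154}}{15}$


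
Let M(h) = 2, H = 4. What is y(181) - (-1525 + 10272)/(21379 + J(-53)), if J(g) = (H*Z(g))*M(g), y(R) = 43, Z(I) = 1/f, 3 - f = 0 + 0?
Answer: 2731994/64145 ≈ 42.591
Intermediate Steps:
f = 3 (f = 3 - (0 + 0) = 3 - 1*0 = 3 + 0 = 3)
Z(I) = ⅓ (Z(I) = 1/3 = ⅓)
J(g) = 8/3 (J(g) = (4*(⅓))*2 = (4/3)*2 = 8/3)
y(181) - (-1525 + 10272)/(21379 + J(-53)) = 43 - (-1525 + 10272)/(21379 + 8/3) = 43 - 8747/64145/3 = 43 - 8747*3/64145 = 43 - 1*26241/64145 = 43 - 26241/64145 = 2731994/64145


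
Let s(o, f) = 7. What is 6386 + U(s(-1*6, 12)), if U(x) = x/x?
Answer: 6387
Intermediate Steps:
U(x) = 1
6386 + U(s(-1*6, 12)) = 6386 + 1 = 6387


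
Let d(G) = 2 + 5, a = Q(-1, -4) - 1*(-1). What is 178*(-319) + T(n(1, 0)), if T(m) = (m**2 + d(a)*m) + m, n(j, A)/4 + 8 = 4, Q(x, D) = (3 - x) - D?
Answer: -56654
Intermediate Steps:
Q(x, D) = 3 - D - x
n(j, A) = -16 (n(j, A) = -32 + 4*4 = -32 + 16 = -16)
a = 9 (a = (3 - 1*(-4) - 1*(-1)) - 1*(-1) = (3 + 4 + 1) + 1 = 8 + 1 = 9)
d(G) = 7
T(m) = m**2 + 8*m (T(m) = (m**2 + 7*m) + m = m**2 + 8*m)
178*(-319) + T(n(1, 0)) = 178*(-319) - 16*(8 - 16) = -56782 - 16*(-8) = -56782 + 128 = -56654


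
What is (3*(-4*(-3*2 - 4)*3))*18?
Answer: 6480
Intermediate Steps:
(3*(-4*(-3*2 - 4)*3))*18 = (3*(-4*(-6 - 4)*3))*18 = (3*(-4*(-10)*3))*18 = (3*(40*3))*18 = (3*120)*18 = 360*18 = 6480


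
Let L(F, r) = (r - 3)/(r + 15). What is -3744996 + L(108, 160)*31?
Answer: -655369433/175 ≈ -3.7450e+6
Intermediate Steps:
L(F, r) = (-3 + r)/(15 + r)
-3744996 + L(108, 160)*31 = -3744996 + ((-3 + 160)/(15 + 160))*31 = -3744996 + (157/175)*31 = -3744996 + 4867/175 = -655369433/175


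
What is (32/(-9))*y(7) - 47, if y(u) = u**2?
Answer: -1991/9 ≈ -221.22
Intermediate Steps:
(32/(-9))*y(7) - 47 = (32/(-9))*7**2 - 47 = (32*(-1/9))*49 - 47 = -32/9*49 - 47 = -1568/9 - 47 = -1991/9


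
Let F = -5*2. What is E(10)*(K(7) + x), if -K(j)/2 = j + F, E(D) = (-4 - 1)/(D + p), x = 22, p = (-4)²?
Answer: -70/13 ≈ -5.3846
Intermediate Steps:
p = 16
F = -10
E(D) = -5/(16 + D) (E(D) = (-4 - 1)/(D + 16) = -5/(16 + D))
K(j) = 20 - 2*j (K(j) = -2*(j - 10) = -2*(-10 + j) = 20 - 2*j)
E(10)*(K(7) + x) = (-5/(16 + 10))*((20 - 2*7) + 22) = (-5/26)*((20 - 14) + 22) = (-5*1/26)*(6 + 22) = -5/26*28 = -70/13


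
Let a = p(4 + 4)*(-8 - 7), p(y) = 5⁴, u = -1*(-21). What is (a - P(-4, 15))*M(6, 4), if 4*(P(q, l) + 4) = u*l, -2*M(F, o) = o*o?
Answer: 75598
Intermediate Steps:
M(F, o) = -o²/2 (M(F, o) = -o*o/2 = -o²/2)
u = 21
p(y) = 625
P(q, l) = -4 + 21*l/4 (P(q, l) = -4 + (21*l)/4 = -4 + 21*l/4)
a = -9375 (a = 625*(-8 - 7) = 625*(-15) = -9375)
(a - P(-4, 15))*M(6, 4) = (-9375 - (-4 + (21/4)*15))*(-½*4²) = (-9375 - (-4 + 315/4))*(-½*16) = (-9375 - 1*299/4)*(-8) = (-9375 - 299/4)*(-8) = -37799/4*(-8) = 75598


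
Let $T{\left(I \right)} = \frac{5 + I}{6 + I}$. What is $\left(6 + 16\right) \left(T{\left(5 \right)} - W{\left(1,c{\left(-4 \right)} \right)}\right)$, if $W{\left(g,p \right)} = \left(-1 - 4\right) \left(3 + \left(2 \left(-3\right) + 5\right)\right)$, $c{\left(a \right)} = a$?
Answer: $240$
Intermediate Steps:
$T{\left(I \right)} = \frac{5 + I}{6 + I}$
$W{\left(g,p \right)} = -10$ ($W{\left(g,p \right)} = - 5 \left(3 + \left(-6 + 5\right)\right) = - 5 \left(3 - 1\right) = \left(-5\right) 2 = -10$)
$\left(6 + 16\right) \left(T{\left(5 \right)} - W{\left(1,c{\left(-4 \right)} \right)}\right) = \left(6 + 16\right) \left(\frac{5 + 5}{6 + 5} - -10\right) = 22 \left(\frac{1}{11} \cdot 10 + 10\right) = 22 \left(\frac{10}{11} + 10\right) = 22 \cdot \frac{120}{11} = 240$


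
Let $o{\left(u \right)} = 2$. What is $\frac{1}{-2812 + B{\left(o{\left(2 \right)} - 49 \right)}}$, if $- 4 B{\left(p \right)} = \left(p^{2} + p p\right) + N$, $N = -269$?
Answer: $- \frac{4}{15397} \approx -0.00025979$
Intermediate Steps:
$B{\left(p \right)} = \frac{269}{4} - \frac{p^{2}}{2}$ ($B{\left(p \right)} = - \frac{\left(p^{2} + p p\right) - 269}{4} = - \frac{\left(p^{2} + p^{2}\right) - 269}{4} = - \frac{2 p^{2} - 269}{4} = - \frac{-269 + 2 p^{2}}{4} = \frac{269}{4} - \frac{p^{2}}{2}$)
$\frac{1}{-2812 + B{\left(o{\left(2 \right)} - 49 \right)}} = \frac{1}{-2812 + \left(\frac{269}{4} - \frac{\left(2 - 49\right)^{2}}{2}\right)} = \frac{1}{-2812 + \left(\frac{269}{4} - \frac{\left(-47\right)^{2}}{2}\right)} = \frac{1}{-2812 + \left(\frac{269}{4} - \frac{2209}{2}\right)} = \frac{1}{-2812 - \frac{4149}{4}} = \frac{1}{- \frac{15397}{4}} = - \frac{4}{15397}$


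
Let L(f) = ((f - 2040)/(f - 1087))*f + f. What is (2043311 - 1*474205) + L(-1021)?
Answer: 3302397899/2108 ≈ 1.5666e+6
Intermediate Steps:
L(f) = f + f*(-2040 + f)/(-1087 + f) (L(f) = ((-2040 + f)/(-1087 + f))*f + f = f*(-2040 + f)/(-1087 + f) + f = f + f*(-2040 + f)/(-1087 + f))
(2043311 - 1*474205) + L(-1021) = (2043311 - 1*474205) - 1021*(-3127 + 2*(-1021))/(-1087 - 1021) = (2043311 - 474205) - 1021*(-3127 - 2042)/(-2108) = 1569106 - 1021*(-1/2108)*(-5169) = 1569106 - 5277549/2108 = 3302397899/2108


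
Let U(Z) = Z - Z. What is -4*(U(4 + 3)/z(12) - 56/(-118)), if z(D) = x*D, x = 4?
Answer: -112/59 ≈ -1.8983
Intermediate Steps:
z(D) = 4*D
U(Z) = 0
-4*(U(4 + 3)/z(12) - 56/(-118)) = -4*(0/((4*12)) - 56/(-118)) = -4*(0/48 - 56*(-1/118)) = -4*(0*(1/48) + 28/59) = -4*(0 + 28/59) = -4*28/59 = -112/59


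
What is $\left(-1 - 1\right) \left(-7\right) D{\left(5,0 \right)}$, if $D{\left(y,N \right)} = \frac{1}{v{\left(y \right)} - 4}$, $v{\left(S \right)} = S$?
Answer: $14$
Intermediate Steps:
$D{\left(y,N \right)} = \frac{1}{-4 + y}$ ($D{\left(y,N \right)} = \frac{1}{y - 4} = \frac{1}{-4 + y}$)
$\left(-1 - 1\right) \left(-7\right) D{\left(5,0 \right)} = \frac{\left(-1 - 1\right) \left(-7\right)}{-4 + 5} = \frac{\left(-1 - 1\right) \left(-7\right)}{1} = \left(-2\right) \left(-7\right) 1 = 14 \cdot 1 = 14$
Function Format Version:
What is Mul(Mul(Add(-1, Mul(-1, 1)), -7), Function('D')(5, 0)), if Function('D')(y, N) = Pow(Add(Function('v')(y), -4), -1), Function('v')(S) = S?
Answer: 14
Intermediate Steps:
Function('D')(y, N) = Pow(Add(-4, y), -1) (Function('D')(y, N) = Pow(Add(y, -4), -1) = Pow(Add(-4, y), -1))
Mul(Mul(Add(-1, Mul(-1, 1)), -7), Function('D')(5, 0)) = Mul(Mul(Add(-1, Mul(-1, 1)), -7), Pow(Add(-4, 5), -1)) = Mul(Mul(Add(-1, -1), -7), Pow(1, -1)) = Mul(Mul(-2, -7), 1) = Mul(14, 1) = 14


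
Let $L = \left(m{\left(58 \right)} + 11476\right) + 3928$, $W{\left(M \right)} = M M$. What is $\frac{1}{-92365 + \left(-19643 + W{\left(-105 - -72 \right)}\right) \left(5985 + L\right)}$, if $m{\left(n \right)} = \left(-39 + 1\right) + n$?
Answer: $- \frac{1}{397314951} \approx -2.5169 \cdot 10^{-9}$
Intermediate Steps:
$m{\left(n \right)} = -38 + n$
$W{\left(M \right)} = M^{2}$
$L = 15424$ ($L = \left(\left(-38 + 58\right) + 11476\right) + 3928 = \left(20 + 11476\right) + 3928 = 11496 + 3928 = 15424$)
$\frac{1}{-92365 + \left(-19643 + W{\left(-105 - -72 \right)}\right) \left(5985 + L\right)} = \frac{1}{-92365 + \left(-19643 + \left(-105 - -72\right)^{2}\right) \left(5985 + 15424\right)} = \frac{1}{-92365 + \left(-19643 + \left(-105 + 72\right)^{2}\right) 21409} = \frac{1}{-92365 + \left(-19643 + \left(-33\right)^{2}\right) 21409} = \frac{1}{-92365 + \left(-19643 + 1089\right) 21409} = \frac{1}{-92365 - 397222586} = \frac{1}{-397314951} = - \frac{1}{397314951}$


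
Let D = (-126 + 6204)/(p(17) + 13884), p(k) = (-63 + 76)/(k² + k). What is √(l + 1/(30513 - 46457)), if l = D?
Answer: 25*√803362987571906398/33869177524 ≈ 0.66159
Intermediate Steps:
p(k) = 13/(k + k²)
D = 1859868/4248517 (D = (-126 + 6204)/(13/(17*(1 + 17)) + 13884) = 6078/(13*(1/17)/18 + 13884) = 6078/(13*(1/17)*(1/18) + 13884) = 6078/(13/306 + 13884) = 6078/(4248517/306) = 6078*(306/4248517) = 1859868/4248517 ≈ 0.43777)
l = 1859868/4248517 ≈ 0.43777
√(l + 1/(30513 - 46457)) = √(1859868/4248517 + 1/(30513 - 46457)) = √(1859868/4248517 + 1/(-15944)) = √(1859868/4248517 - 1/15944) = √(29649486875/67738355048) = 25*√803362987571906398/33869177524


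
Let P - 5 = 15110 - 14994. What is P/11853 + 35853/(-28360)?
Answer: -421534049/336151080 ≈ -1.2540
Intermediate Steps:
P = 121 (P = 5 + (15110 - 14994) = 5 + 116 = 121)
P/11853 + 35853/(-28360) = 121/11853 + 35853/(-28360) = 121*(1/11853) + 35853*(-1/28360) = 121/11853 - 35853/28360 = -421534049/336151080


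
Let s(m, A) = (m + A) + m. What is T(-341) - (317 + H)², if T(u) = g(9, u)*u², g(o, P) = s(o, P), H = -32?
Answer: -37639988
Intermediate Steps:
s(m, A) = A + 2*m (s(m, A) = (A + m) + m = A + 2*m)
g(o, P) = P + 2*o
T(u) = u²*(18 + u) (T(u) = (u + 2*9)*u² = (u + 18)*u² = (18 + u)*u² = u²*(18 + u))
T(-341) - (317 + H)² = (-341)²*(18 - 341) - (317 - 32)² = 116281*(-323) - 1*285² = -37558763 - 1*81225 = -37558763 - 81225 = -37639988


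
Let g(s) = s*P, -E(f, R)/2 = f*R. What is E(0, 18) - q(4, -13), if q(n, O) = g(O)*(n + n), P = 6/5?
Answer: 624/5 ≈ 124.80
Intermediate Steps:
P = 6/5 (P = 6*(⅕) = 6/5 ≈ 1.2000)
E(f, R) = -2*R*f (E(f, R) = -2*f*R = -2*R*f)
g(s) = 6*s/5 (g(s) = s*(6/5) = 6*s/5)
q(n, O) = 12*O*n/5 (q(n, O) = (6*O/5)*(n + n) = (6*O/5)*(2*n) = 12*O*n/5)
E(0, 18) - q(4, -13) = -2*18*0 - 12*(-13)*4/5 = 0 - 1*(-624/5) = 0 + 624/5 = 624/5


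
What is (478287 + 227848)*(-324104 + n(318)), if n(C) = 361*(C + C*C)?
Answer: 25630199369830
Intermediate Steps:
n(C) = 361*C + 361*C² (n(C) = 361*(C + C²) = 361*C + 361*C²)
(478287 + 227848)*(-324104 + n(318)) = (478287 + 227848)*(-324104 + 361*318*(1 + 318)) = 706135*(-324104 + 361*318*319) = 706135*(-324104 + 36620562) = 706135*36296458 = 25630199369830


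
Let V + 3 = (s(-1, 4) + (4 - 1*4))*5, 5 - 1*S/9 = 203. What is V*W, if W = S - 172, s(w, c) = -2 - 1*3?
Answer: 54712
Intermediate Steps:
S = -1782 (S = 45 - 9*203 = 45 - 1827 = -1782)
s(w, c) = -5 (s(w, c) = -2 - 3 = -5)
W = -1954 (W = -1782 - 172 = -1954)
V = -28 (V = -3 + (-5 + (4 - 1*4))*5 = -3 + (-5 + (4 - 4))*5 = -3 + (-5 + 0)*5 = -3 - 5*5 = -3 - 25 = -28)
V*W = -28*(-1954) = 54712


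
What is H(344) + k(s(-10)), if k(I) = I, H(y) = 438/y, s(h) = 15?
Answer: 2799/172 ≈ 16.273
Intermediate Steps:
H(344) + k(s(-10)) = 438/344 + 15 = 438*(1/344) + 15 = 219/172 + 15 = 2799/172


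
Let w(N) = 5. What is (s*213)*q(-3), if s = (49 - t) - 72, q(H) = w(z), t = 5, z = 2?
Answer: -29820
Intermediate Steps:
q(H) = 5
s = -28 (s = (49 - 1*5) - 72 = (49 - 5) - 72 = 44 - 72 = -28)
(s*213)*q(-3) = -28*213*5 = -5964*5 = -29820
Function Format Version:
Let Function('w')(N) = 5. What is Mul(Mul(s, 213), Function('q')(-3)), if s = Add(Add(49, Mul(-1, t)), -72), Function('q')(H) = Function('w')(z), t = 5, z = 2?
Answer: -29820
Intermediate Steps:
Function('q')(H) = 5
s = -28 (s = Add(Add(49, Mul(-1, 5)), -72) = Add(Add(49, -5), -72) = Add(44, -72) = -28)
Mul(Mul(s, 213), Function('q')(-3)) = Mul(Mul(-28, 213), 5) = Mul(-5964, 5) = -29820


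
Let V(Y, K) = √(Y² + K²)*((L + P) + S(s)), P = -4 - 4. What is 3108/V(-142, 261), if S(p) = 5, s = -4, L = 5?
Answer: 1554*√88285/88285 ≈ 5.2301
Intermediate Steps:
P = -8
V(Y, K) = 2*√(K² + Y²) (V(Y, K) = √(Y² + K²)*((5 - 8) + 5) = √(K² + Y²)*(-3 + 5) = √(K² + Y²)*2 = 2*√(K² + Y²))
3108/V(-142, 261) = 3108/((2*√(261² + (-142)²))) = 3108/((2*√(68121 + 20164))) = 3108/((2*√88285)) = 3108*(√88285/176570) = 1554*√88285/88285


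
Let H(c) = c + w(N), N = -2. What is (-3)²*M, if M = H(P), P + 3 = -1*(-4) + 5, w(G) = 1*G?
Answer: 36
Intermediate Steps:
w(G) = G
P = 6 (P = -3 + (-1*(-4) + 5) = -3 + (4 + 5) = -3 + 9 = 6)
H(c) = -2 + c (H(c) = c - 2 = -2 + c)
M = 4 (M = -2 + 6 = 4)
(-3)²*M = (-3)²*4 = 9*4 = 36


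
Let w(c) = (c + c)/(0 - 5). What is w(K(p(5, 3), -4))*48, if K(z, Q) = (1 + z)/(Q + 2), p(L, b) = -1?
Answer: 0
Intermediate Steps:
K(z, Q) = (1 + z)/(2 + Q)
w(c) = -2*c/5 (w(c) = (2*c)/(-5) = (2*c)*(-⅕) = -2*c/5)
w(K(p(5, 3), -4))*48 = -2*(1 - 1)/(5*(2 - 4))*48 = -2*0/(5*(-2))*48 = -(-1)*0/5*48 = -⅖*0*48 = 0*48 = 0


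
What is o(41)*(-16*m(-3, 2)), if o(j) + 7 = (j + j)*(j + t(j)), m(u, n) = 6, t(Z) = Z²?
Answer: -13554912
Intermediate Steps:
o(j) = -7 + 2*j*(j + j²) (o(j) = -7 + (j + j)*(j + j²) = -7 + (2*j)*(j + j²) = -7 + 2*j*(j + j²))
o(41)*(-16*m(-3, 2)) = (-7 + 2*41² + 2*41³)*(-16*6) = (-7 + 2*1681 + 2*68921)*(-96) = (-7 + 3362 + 137842)*(-96) = 141197*(-96) = -13554912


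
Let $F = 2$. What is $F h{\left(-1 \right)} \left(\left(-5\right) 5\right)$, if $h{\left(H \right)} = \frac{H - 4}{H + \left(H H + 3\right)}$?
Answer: $\frac{250}{3} \approx 83.333$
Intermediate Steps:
$h{\left(H \right)} = \frac{-4 + H}{3 + H + H^{2}}$ ($h{\left(H \right)} = \frac{-4 + H}{H + \left(H^{2} + 3\right)} = \frac{-4 + H}{H + \left(3 + H^{2}\right)} = \frac{-4 + H}{3 + H + H^{2}}$)
$F h{\left(-1 \right)} \left(\left(-5\right) 5\right) = 2 \frac{-4 - 1}{3 - 1 + \left(-1\right)^{2}} \left(\left(-5\right) 5\right) = 2 \frac{1}{3 - 1 + 1} \left(-5\right) \left(-25\right) = 2 \cdot \frac{1}{3} \left(-5\right) \left(-25\right) = 2 \left(- \frac{5}{3}\right) \left(-25\right) = \left(- \frac{10}{3}\right) \left(-25\right) = \frac{250}{3}$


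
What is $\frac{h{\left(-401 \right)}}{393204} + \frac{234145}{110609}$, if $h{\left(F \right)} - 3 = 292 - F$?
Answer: $\frac{7678644537}{3624325103} \approx 2.1186$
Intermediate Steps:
$h{\left(F \right)} = 295 - F$ ($h{\left(F \right)} = 3 - \left(-292 + F\right) = 295 - F$)
$\frac{h{\left(-401 \right)}}{393204} + \frac{234145}{110609} = \frac{295 - -401}{393204} + \frac{234145}{110609} = \left(295 + 401\right) \frac{1}{393204} + 234145 \cdot \frac{1}{110609} = 696 \cdot \frac{1}{393204} + \frac{234145}{110609} = \frac{58}{32767} + \frac{234145}{110609} = \frac{7678644537}{3624325103}$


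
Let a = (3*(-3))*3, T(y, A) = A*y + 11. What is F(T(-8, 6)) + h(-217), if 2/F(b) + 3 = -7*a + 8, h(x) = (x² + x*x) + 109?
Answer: 9145840/97 ≈ 94287.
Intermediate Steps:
T(y, A) = 11 + A*y
a = -27 (a = -9*3 = -27)
h(x) = 109 + 2*x² (h(x) = (x² + x²) + 109 = 2*x² + 109 = 109 + 2*x²)
F(b) = 1/97 (F(b) = 2/(-3 + (-7*(-27) + 8)) = 2/(-3 + (189 + 8)) = 2/(-3 + 197) = 2/194 = 2*(1/194) = 1/97)
F(T(-8, 6)) + h(-217) = 1/97 + (109 + 2*(-217)²) = 1/97 + (109 + 2*47089) = 1/97 + (109 + 94178) = 1/97 + 94287 = 9145840/97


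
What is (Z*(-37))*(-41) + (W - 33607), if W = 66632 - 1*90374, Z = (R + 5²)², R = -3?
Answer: 676879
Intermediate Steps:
Z = 484 (Z = (-3 + 5²)² = (-3 + 25)² = 22² = 484)
W = -23742 (W = 66632 - 90374 = -23742)
(Z*(-37))*(-41) + (W - 33607) = (484*(-37))*(-41) + (-23742 - 33607) = -17908*(-41) - 57349 = 734228 - 57349 = 676879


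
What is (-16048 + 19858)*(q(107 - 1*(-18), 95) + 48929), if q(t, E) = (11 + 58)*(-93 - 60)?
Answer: 146197320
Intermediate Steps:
q(t, E) = -10557 (q(t, E) = 69*(-153) = -10557)
(-16048 + 19858)*(q(107 - 1*(-18), 95) + 48929) = (-16048 + 19858)*(-10557 + 48929) = 3810*38372 = 146197320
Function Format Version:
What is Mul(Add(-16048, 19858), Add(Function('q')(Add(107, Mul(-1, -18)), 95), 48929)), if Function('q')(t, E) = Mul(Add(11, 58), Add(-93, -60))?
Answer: 146197320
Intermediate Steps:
Function('q')(t, E) = -10557 (Function('q')(t, E) = Mul(69, -153) = -10557)
Mul(Add(-16048, 19858), Add(Function('q')(Add(107, Mul(-1, -18)), 95), 48929)) = Mul(Add(-16048, 19858), Add(-10557, 48929)) = Mul(3810, 38372) = 146197320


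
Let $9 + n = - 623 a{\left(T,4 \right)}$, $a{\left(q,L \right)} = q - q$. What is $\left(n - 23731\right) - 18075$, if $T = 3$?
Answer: $-41815$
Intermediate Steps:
$a{\left(q,L \right)} = 0$
$n = -9$ ($n = -9 - 0 = -9 + 0 = -9$)
$\left(n - 23731\right) - 18075 = \left(-9 - 23731\right) - 18075 = -23740 - 18075 = -41815$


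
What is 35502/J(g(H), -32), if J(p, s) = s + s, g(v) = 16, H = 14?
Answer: -17751/32 ≈ -554.72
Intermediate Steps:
J(p, s) = 2*s
35502/J(g(H), -32) = 35502/((2*(-32))) = 35502/(-64) = 35502*(-1/64) = -17751/32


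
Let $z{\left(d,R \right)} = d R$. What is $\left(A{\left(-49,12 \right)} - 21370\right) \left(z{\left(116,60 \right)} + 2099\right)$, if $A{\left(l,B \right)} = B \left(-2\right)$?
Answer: $-193808246$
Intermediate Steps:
$z{\left(d,R \right)} = R d$
$A{\left(l,B \right)} = - 2 B$
$\left(A{\left(-49,12 \right)} - 21370\right) \left(z{\left(116,60 \right)} + 2099\right) = \left(\left(-2\right) 12 - 21370\right) \left(60 \cdot 116 + 2099\right) = \left(-24 - 21370\right) \left(6960 + 2099\right) = \left(-21394\right) 9059 = -193808246$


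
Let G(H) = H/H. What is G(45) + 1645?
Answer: 1646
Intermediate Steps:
G(H) = 1
G(45) + 1645 = 1 + 1645 = 1646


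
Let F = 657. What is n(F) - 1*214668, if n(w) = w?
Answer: -214011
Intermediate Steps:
n(F) - 1*214668 = 657 - 1*214668 = 657 - 214668 = -214011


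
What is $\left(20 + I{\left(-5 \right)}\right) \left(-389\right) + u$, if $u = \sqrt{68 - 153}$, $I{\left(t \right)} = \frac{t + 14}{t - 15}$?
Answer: $- \frac{152099}{20} + i \sqrt{85} \approx -7605.0 + 9.2195 i$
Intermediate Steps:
$I{\left(t \right)} = \frac{14 + t}{-15 + t}$
$u = i \sqrt{85}$ ($u = \sqrt{-85} = i \sqrt{85} \approx 9.2195 i$)
$\left(20 + I{\left(-5 \right)}\right) \left(-389\right) + u = \left(20 + \frac{14 - 5}{-15 - 5}\right) \left(-389\right) + i \sqrt{85} = \left(20 + \frac{1}{-20} \cdot 9\right) \left(-389\right) + i \sqrt{85} = \left(20 - \frac{9}{20}\right) \left(-389\right) + i \sqrt{85} = \frac{391}{20} \left(-389\right) + i \sqrt{85} = - \frac{152099}{20} + i \sqrt{85}$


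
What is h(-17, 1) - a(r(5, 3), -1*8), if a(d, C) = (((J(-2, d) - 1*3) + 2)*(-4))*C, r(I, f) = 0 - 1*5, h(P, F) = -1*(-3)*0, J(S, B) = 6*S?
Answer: 416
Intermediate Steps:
h(P, F) = 0 (h(P, F) = 3*0 = 0)
r(I, f) = -5 (r(I, f) = 0 - 5 = -5)
a(d, C) = 52*C (a(d, C) = (((6*(-2) - 1*3) + 2)*(-4))*C = (((-12 - 3) + 2)*(-4))*C = ((-15 + 2)*(-4))*C = (-13*(-4))*C = 52*C)
h(-17, 1) - a(r(5, 3), -1*8) = 0 - 52*(-1*8) = 0 - 52*(-8) = 0 - 1*(-416) = 0 + 416 = 416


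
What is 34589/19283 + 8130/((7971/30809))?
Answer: 1610075659343/51234931 ≈ 31425.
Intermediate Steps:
34589/19283 + 8130/((7971/30809)) = 34589*(1/19283) + 8130/((7971*(1/30809))) = 34589/19283 + 8130/(7971/30809) = 34589/19283 + 8130*(30809/7971) = 34589/19283 + 83492390/2657 = 1610075659343/51234931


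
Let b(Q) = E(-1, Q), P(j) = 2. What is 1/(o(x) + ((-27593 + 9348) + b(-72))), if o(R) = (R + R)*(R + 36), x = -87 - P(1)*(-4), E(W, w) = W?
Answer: -1/11452 ≈ -8.7321e-5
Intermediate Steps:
b(Q) = -1
x = -79 (x = -87 - 2*(-4) = -87 - 1*(-8) = -87 + 8 = -79)
o(R) = 2*R*(36 + R) (o(R) = (2*R)*(36 + R) = 2*R*(36 + R))
1/(o(x) + ((-27593 + 9348) + b(-72))) = 1/(2*(-79)*(36 - 79) + ((-27593 + 9348) - 1)) = 1/(2*(-79)*(-43) + (-18245 - 1)) = 1/(6794 - 18246) = 1/(-11452) = -1/11452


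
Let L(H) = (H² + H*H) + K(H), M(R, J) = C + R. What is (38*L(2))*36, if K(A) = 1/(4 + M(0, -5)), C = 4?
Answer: 11115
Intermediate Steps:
M(R, J) = 4 + R
K(A) = ⅛ (K(A) = 1/(4 + (4 + 0)) = 1/(4 + 4) = 1/8 = ⅛)
L(H) = ⅛ + 2*H² (L(H) = (H² + H*H) + ⅛ = (H² + H²) + ⅛ = 2*H² + ⅛ = ⅛ + 2*H²)
(38*L(2))*36 = (38*(⅛ + 2*2²))*36 = (38*(⅛ + 2*4))*36 = (38*(⅛ + 8))*36 = (38*(65/8))*36 = (1235/4)*36 = 11115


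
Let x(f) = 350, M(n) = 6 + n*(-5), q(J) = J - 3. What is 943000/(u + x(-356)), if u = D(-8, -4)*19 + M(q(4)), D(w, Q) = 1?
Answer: 94300/37 ≈ 2548.6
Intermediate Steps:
q(J) = -3 + J
M(n) = 6 - 5*n
u = 20 (u = 1*19 + (6 - 5*(-3 + 4)) = 19 + (6 - 5*1) = 19 + (6 - 5) = 19 + 1 = 20)
943000/(u + x(-356)) = 943000/(20 + 350) = 943000/370 = 943000*(1/370) = 94300/37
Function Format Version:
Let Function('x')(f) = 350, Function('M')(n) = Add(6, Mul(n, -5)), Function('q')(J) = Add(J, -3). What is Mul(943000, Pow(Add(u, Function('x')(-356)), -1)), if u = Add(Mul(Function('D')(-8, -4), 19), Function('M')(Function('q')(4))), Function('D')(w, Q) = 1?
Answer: Rational(94300, 37) ≈ 2548.6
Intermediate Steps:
Function('q')(J) = Add(-3, J)
Function('M')(n) = Add(6, Mul(-5, n))
u = 20 (u = Add(Mul(1, 19), Add(6, Mul(-5, Add(-3, 4)))) = Add(19, Add(6, Mul(-5, 1))) = Add(19, Add(6, -5)) = Add(19, 1) = 20)
Mul(943000, Pow(Add(u, Function('x')(-356)), -1)) = Mul(943000, Pow(Add(20, 350), -1)) = Mul(943000, Pow(370, -1)) = Mul(943000, Rational(1, 370)) = Rational(94300, 37)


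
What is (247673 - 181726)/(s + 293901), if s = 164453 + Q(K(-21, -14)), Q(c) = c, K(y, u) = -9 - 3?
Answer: 65947/458342 ≈ 0.14388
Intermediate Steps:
K(y, u) = -12
s = 164441 (s = 164453 - 12 = 164441)
(247673 - 181726)/(s + 293901) = (247673 - 181726)/(164441 + 293901) = 65947/458342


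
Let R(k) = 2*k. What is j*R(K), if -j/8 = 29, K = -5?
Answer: 2320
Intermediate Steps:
j = -232 (j = -8*29 = -232)
j*R(K) = -464*(-5) = -232*(-10) = 2320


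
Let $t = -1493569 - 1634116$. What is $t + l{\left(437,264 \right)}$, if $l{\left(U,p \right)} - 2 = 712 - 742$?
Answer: $-3127713$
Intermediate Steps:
$l{\left(U,p \right)} = -28$ ($l{\left(U,p \right)} = 2 + \left(712 - 742\right) = 2 - 30 = -28$)
$t = -3127685$
$t + l{\left(437,264 \right)} = -3127685 - 28 = -3127713$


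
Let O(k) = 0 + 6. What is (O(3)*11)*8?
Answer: 528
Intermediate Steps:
O(k) = 6
(O(3)*11)*8 = (6*11)*8 = 66*8 = 528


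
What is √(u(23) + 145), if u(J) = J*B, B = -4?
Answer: √53 ≈ 7.2801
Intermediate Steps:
u(J) = -4*J (u(J) = J*(-4) = -4*J)
√(u(23) + 145) = √(-4*23 + 145) = √(-92 + 145) = √53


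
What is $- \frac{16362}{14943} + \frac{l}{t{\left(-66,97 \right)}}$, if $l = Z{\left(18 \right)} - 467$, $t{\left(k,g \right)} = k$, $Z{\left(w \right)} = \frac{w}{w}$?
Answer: $\frac{980591}{164373} \approx 5.9656$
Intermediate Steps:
$Z{\left(w \right)} = 1$
$l = -466$ ($l = 1 - 467 = -466$)
$- \frac{16362}{14943} + \frac{l}{t{\left(-66,97 \right)}} = - \frac{16362}{14943} - \frac{466}{-66} = \left(-16362\right) \frac{1}{14943} - - \frac{233}{33} = - \frac{5454}{4981} + \frac{233}{33} = \frac{980591}{164373}$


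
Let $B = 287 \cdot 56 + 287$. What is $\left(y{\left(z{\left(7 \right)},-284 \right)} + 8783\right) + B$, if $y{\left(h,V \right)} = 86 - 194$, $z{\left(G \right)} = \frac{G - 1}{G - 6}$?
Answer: $25034$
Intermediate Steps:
$z{\left(G \right)} = \frac{-1 + G}{-6 + G}$
$y{\left(h,V \right)} = -108$ ($y{\left(h,V \right)} = 86 - 194 = -108$)
$B = 16359$ ($B = 16072 + 287 = 16359$)
$\left(y{\left(z{\left(7 \right)},-284 \right)} + 8783\right) + B = \left(-108 + 8783\right) + 16359 = 8675 + 16359 = 25034$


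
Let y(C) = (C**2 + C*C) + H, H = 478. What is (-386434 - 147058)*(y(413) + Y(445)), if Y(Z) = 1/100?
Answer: -4556235210173/25 ≈ -1.8225e+11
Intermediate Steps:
y(C) = 478 + 2*C**2 (y(C) = (C**2 + C*C) + 478 = (C**2 + C**2) + 478 = 2*C**2 + 478 = 478 + 2*C**2)
Y(Z) = 1/100
(-386434 - 147058)*(y(413) + Y(445)) = (-386434 - 147058)*((478 + 2*413**2) + 1/100) = -533492*((478 + 2*170569) + 1/100) = -533492*((478 + 341138) + 1/100) = -533492*(341616 + 1/100) = -533492*34161601/100 = -4556235210173/25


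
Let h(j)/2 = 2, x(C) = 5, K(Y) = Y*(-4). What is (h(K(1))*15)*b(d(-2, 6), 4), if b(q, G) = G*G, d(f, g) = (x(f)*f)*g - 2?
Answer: 960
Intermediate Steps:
K(Y) = -4*Y
h(j) = 4 (h(j) = 2*2 = 4)
d(f, g) = -2 + 5*f*g (d(f, g) = (5*f)*g - 2 = 5*f*g - 2 = -2 + 5*f*g)
b(q, G) = G**2
(h(K(1))*15)*b(d(-2, 6), 4) = (4*15)*4**2 = 60*16 = 960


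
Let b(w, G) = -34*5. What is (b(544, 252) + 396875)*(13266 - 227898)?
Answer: -85145587560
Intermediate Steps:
b(w, G) = -170
(b(544, 252) + 396875)*(13266 - 227898) = (-170 + 396875)*(13266 - 227898) = 396705*(-214632) = -85145587560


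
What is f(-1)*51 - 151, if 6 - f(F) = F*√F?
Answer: 155 + 51*I ≈ 155.0 + 51.0*I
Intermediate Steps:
f(F) = 6 - F^(3/2) (f(F) = 6 - F*√F = 6 - F^(3/2))
f(-1)*51 - 151 = (6 - (-1)^(3/2))*51 - 151 = (6 - (-1)*I)*51 - 151 = (6 + I)*51 - 151 = (306 + 51*I) - 151 = 155 + 51*I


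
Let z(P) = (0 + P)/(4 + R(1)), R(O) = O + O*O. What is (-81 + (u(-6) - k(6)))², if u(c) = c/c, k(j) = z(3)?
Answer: 25921/4 ≈ 6480.3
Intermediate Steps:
R(O) = O + O²
z(P) = P/6 (z(P) = (0 + P)/(4 + 1*(1 + 1)) = P/(4 + 1*2) = P/(4 + 2) = P/6)
k(j) = ½ (k(j) = (⅙)*3 = ½)
u(c) = 1
(-81 + (u(-6) - k(6)))² = (-81 + (1 - 1*½))² = (-81 + (1 - ½))² = (-81 + ½)² = (-161/2)² = 25921/4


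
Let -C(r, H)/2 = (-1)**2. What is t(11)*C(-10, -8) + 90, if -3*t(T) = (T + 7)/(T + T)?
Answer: 996/11 ≈ 90.545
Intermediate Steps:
C(r, H) = -2 (C(r, H) = -2*(-1)**2 = -2*1 = -2)
t(T) = -(7 + T)/(6*T) (t(T) = -(T + 7)/(3*(T + T)) = -(7 + T)/(3*(2*T)) = -(7 + T)*1/(2*T)/3 = -(7 + T)/(6*T))
t(11)*C(-10, -8) + 90 = ((1/6)*(-7 - 1*11)/11)*(-2) + 90 = ((1/6)*(1/11)*(-7 - 11))*(-2) + 90 = ((1/6)*(1/11)*(-18))*(-2) + 90 = -3/11*(-2) + 90 = 6/11 + 90 = 996/11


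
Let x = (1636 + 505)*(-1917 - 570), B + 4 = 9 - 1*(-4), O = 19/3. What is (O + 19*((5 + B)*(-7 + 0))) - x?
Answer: 15968434/3 ≈ 5.3228e+6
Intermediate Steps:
O = 19/3 (O = 19*(1/3) = 19/3 ≈ 6.3333)
B = 9 (B = -4 + (9 - 1*(-4)) = -4 + (9 + 4) = -4 + 13 = 9)
x = -5324667 (x = 2141*(-2487) = -5324667)
(O + 19*((5 + B)*(-7 + 0))) - x = (19/3 + 19*((5 + 9)*(-7 + 0))) - 1*(-5324667) = (19/3 + 19*(14*(-7))) + 5324667 = (19/3 + 19*(-98)) + 5324667 = (19/3 - 1862) + 5324667 = -5567/3 + 5324667 = 15968434/3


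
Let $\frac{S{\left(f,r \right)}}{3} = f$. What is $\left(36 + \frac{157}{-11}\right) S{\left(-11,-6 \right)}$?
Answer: $-717$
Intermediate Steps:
$S{\left(f,r \right)} = 3 f$
$\left(36 + \frac{157}{-11}\right) S{\left(-11,-6 \right)} = \left(36 + \frac{157}{-11}\right) 3 \left(-11\right) = \left(36 + 157 \left(- \frac{1}{11}\right)\right) \left(-33\right) = \left(36 - \frac{157}{11}\right) \left(-33\right) = \frac{239}{11} \left(-33\right) = -717$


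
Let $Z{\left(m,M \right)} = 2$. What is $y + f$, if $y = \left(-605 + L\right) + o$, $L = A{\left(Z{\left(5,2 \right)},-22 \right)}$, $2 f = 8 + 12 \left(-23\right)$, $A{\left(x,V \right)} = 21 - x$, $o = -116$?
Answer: $-836$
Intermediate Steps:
$f = -134$ ($f = \frac{8 + 12 \left(-23\right)}{2} = \frac{8 - 276}{2} = \frac{1}{2} \left(-268\right) = -134$)
$L = 19$ ($L = 21 - 2 = 19$)
$y = -702$ ($y = \left(-605 + 19\right) - 116 = -586 - 116 = -702$)
$y + f = -702 - 134 = -836$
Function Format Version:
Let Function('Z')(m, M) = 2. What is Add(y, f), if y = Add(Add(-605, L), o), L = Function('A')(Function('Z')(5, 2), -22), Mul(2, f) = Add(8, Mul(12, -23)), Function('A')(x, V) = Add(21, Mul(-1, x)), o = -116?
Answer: -836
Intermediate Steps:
f = -134 (f = Mul(Rational(1, 2), Add(8, Mul(12, -23))) = Mul(Rational(1, 2), Add(8, -276)) = Mul(Rational(1, 2), -268) = -134)
L = 19 (L = Add(21, Mul(-1, 2)) = Add(21, -2) = 19)
y = -702 (y = Add(Add(-605, 19), -116) = Add(-586, -116) = -702)
Add(y, f) = Add(-702, -134) = -836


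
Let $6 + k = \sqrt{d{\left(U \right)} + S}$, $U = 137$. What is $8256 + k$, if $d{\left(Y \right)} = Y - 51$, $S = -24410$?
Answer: $8250 + 2 i \sqrt{6081} \approx 8250.0 + 155.96 i$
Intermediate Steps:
$d{\left(Y \right)} = -51 + Y$
$k = -6 + 2 i \sqrt{6081}$ ($k = -6 + \sqrt{\left(-51 + 137\right) - 24410} = -6 + \sqrt{86 - 24410} = -6 + \sqrt{-24324} = -6 + 2 i \sqrt{6081} \approx -6.0 + 155.96 i$)
$8256 + k = 8256 - \left(6 - 2 i \sqrt{6081}\right) = 8250 + 2 i \sqrt{6081}$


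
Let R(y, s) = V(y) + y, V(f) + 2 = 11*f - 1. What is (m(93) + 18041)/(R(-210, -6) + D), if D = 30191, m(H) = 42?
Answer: 18083/27668 ≈ 0.65357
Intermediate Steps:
V(f) = -3 + 11*f (V(f) = -2 + (11*f - 1) = -2 + (-1 + 11*f) = -3 + 11*f)
R(y, s) = -3 + 12*y (R(y, s) = (-3 + 11*y) + y = -3 + 12*y)
(m(93) + 18041)/(R(-210, -6) + D) = (42 + 18041)/((-3 + 12*(-210)) + 30191) = 18083/((-3 - 2520) + 30191) = 18083/(-2523 + 30191) = 18083/27668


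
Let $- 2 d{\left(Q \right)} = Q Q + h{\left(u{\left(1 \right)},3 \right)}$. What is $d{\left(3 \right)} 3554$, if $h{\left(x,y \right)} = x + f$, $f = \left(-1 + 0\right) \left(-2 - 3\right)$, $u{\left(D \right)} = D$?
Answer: $-26655$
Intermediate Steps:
$f = 5$ ($f = \left(-1\right) \left(-5\right) = 5$)
$h{\left(x,y \right)} = 5 + x$ ($h{\left(x,y \right)} = x + 5 = 5 + x$)
$d{\left(Q \right)} = -3 - \frac{Q^{2}}{2}$ ($d{\left(Q \right)} = - \frac{Q Q + \left(5 + 1\right)}{2} = - \frac{Q^{2} + 6}{2} = - \frac{6 + Q^{2}}{2} = -3 - \frac{Q^{2}}{2}$)
$d{\left(3 \right)} 3554 = \left(-3 - \frac{3^{2}}{2}\right) 3554 = \left(-3 - \frac{9}{2}\right) 3554 = \left(- \frac{15}{2}\right) 3554 = -26655$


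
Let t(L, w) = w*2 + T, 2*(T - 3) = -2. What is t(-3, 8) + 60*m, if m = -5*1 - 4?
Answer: -522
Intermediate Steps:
T = 2 (T = 3 + (½)*(-2) = 3 - 1 = 2)
t(L, w) = 2 + 2*w (t(L, w) = w*2 + 2 = 2*w + 2 = 2 + 2*w)
m = -9 (m = -5 - 4 = -9)
t(-3, 8) + 60*m = (2 + 2*8) + 60*(-9) = (2 + 16) - 540 = 18 - 540 = -522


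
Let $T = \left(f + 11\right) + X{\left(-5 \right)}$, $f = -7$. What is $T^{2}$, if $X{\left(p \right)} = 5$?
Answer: $81$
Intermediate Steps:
$T = 9$ ($T = \left(-7 + 11\right) + 5 = 4 + 5 = 9$)
$T^{2} = 9^{2} = 81$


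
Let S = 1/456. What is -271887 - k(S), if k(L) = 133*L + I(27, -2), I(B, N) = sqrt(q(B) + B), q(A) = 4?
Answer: -6525295/24 - sqrt(31) ≈ -2.7189e+5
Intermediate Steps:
S = 1/456 ≈ 0.0021930
I(B, N) = sqrt(4 + B)
k(L) = sqrt(31) + 133*L (k(L) = 133*L + sqrt(4 + 27) = 133*L + sqrt(31) = sqrt(31) + 133*L)
-271887 - k(S) = -271887 - (sqrt(31) + 133*(1/456)) = -271887 - (sqrt(31) + 7/24) = -271887 - (7/24 + sqrt(31)) = -271887 + (-7/24 - sqrt(31)) = -6525295/24 - sqrt(31)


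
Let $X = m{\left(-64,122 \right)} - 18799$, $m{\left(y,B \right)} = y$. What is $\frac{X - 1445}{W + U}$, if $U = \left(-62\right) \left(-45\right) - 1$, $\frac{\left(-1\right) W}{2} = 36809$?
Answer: $\frac{20308}{70829} \approx 0.28672$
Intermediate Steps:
$W = -73618$ ($W = \left(-2\right) 36809 = -73618$)
$X = -18863$ ($X = -64 - 18799 = -18863$)
$U = 2789$ ($U = 2790 - 1 = 2789$)
$\frac{X - 1445}{W + U} = \frac{-18863 - 1445}{-73618 + 2789} = - \frac{20308}{-70829} = \left(-20308\right) \left(- \frac{1}{70829}\right) = \frac{20308}{70829}$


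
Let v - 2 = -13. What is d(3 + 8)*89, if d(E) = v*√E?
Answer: -979*√11 ≈ -3247.0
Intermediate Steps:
v = -11 (v = 2 - 13 = -11)
d(E) = -11*√E
d(3 + 8)*89 = -11*√(3 + 8)*89 = -11*√11*89 = -979*√11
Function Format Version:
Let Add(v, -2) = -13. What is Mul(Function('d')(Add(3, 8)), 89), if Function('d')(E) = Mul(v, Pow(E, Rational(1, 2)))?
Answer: Mul(-979, Pow(11, Rational(1, 2))) ≈ -3247.0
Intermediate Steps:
v = -11 (v = Add(2, -13) = -11)
Function('d')(E) = Mul(-11, Pow(E, Rational(1, 2)))
Mul(Function('d')(Add(3, 8)), 89) = Mul(Mul(-11, Pow(Add(3, 8), Rational(1, 2))), 89) = Mul(Mul(-11, Pow(11, Rational(1, 2))), 89) = Mul(-979, Pow(11, Rational(1, 2)))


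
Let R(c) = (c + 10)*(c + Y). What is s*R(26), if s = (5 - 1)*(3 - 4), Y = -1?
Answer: -3600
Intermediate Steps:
s = -4 (s = 4*(-1) = -4)
R(c) = (-1 + c)*(10 + c) (R(c) = (c + 10)*(c - 1) = (10 + c)*(-1 + c) = (-1 + c)*(10 + c))
s*R(26) = -4*(-10 + 26² + 9*26) = -4*(-10 + 676 + 234) = -4*900 = -3600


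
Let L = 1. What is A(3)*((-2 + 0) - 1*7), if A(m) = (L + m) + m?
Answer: -63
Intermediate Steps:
A(m) = 1 + 2*m (A(m) = (1 + m) + m = 1 + 2*m)
A(3)*((-2 + 0) - 1*7) = (1 + 2*3)*((-2 + 0) - 1*7) = (1 + 6)*(-2 - 7) = 7*(-9) = -63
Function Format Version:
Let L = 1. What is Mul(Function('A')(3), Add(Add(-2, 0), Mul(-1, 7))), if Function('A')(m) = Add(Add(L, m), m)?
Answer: -63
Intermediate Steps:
Function('A')(m) = Add(1, Mul(2, m)) (Function('A')(m) = Add(Add(1, m), m) = Add(1, Mul(2, m)))
Mul(Function('A')(3), Add(Add(-2, 0), Mul(-1, 7))) = Mul(Add(1, Mul(2, 3)), Add(Add(-2, 0), Mul(-1, 7))) = Mul(Add(1, 6), Add(-2, -7)) = Mul(7, -9) = -63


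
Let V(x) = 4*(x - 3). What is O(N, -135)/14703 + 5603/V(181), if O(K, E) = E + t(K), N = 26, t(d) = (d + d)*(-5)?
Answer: 82099669/10468536 ≈ 7.8425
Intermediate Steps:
t(d) = -10*d (t(d) = (2*d)*(-5) = -10*d)
O(K, E) = E - 10*K
V(x) = -12 + 4*x (V(x) = 4*(-3 + x) = -12 + 4*x)
O(N, -135)/14703 + 5603/V(181) = (-135 - 10*26)/14703 + 5603/(-12 + 4*181) = (-135 - 260)*(1/14703) + 5603/(-12 + 724) = -395*1/14703 + 5603/712 = -395/14703 + 5603*(1/712) = -395/14703 + 5603/712 = 82099669/10468536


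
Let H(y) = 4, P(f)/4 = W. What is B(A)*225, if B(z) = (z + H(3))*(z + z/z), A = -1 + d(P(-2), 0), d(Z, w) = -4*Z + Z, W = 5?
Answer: 769500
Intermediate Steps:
P(f) = 20 (P(f) = 4*5 = 20)
d(Z, w) = -3*Z
A = -61 (A = -1 - 3*20 = -1 - 60 = -61)
B(z) = (1 + z)*(4 + z) (B(z) = (z + 4)*(z + z/z) = (4 + z)*(z + 1) = (4 + z)*(1 + z) = (1 + z)*(4 + z))
B(A)*225 = (4 + (-61)² + 5*(-61))*225 = (4 + 3721 - 305)*225 = 3420*225 = 769500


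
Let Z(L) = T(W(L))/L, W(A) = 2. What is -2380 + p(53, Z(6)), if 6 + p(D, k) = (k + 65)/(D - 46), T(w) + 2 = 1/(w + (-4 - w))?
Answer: -133099/56 ≈ -2376.8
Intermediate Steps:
T(w) = -9/4 (T(w) = -2 + 1/(w + (-4 - w)) = -2 + 1/(-4) = -2 - ¼ = -9/4)
Z(L) = -9/(4*L)
p(D, k) = -6 + (65 + k)/(-46 + D) (p(D, k) = -6 + (k + 65)/(D - 46) = -6 + (65 + k)/(-46 + D))
-2380 + p(53, Z(6)) = -2380 + (341 - 9/4/6 - 6*53)/(-46 + 53) = -2380 + (341 - 9/4*⅙ - 318)/7 = -2380 + (341 - 3/8 - 318)/7 = -2380 + (⅐)*(181/8) = -2380 + 181/56 = -133099/56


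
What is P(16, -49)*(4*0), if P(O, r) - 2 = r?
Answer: 0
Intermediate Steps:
P(O, r) = 2 + r
P(16, -49)*(4*0) = (2 - 49)*(4*0) = -47*0 = 0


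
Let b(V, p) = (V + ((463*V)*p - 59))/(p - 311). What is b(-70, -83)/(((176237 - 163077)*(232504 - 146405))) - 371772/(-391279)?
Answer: 23709702361471963/24953916545587120 ≈ 0.95014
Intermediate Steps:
b(V, p) = (-59 + V + 463*V*p)/(-311 + p) (b(V, p) = (V + (463*V*p - 59))/(-311 + p) = (V + (-59 + 463*V*p))/(-311 + p) = (-59 + V + 463*V*p)/(-311 + p))
b(-70, -83)/(((176237 - 163077)*(232504 - 146405))) - 371772/(-391279) = ((-59 - 70 + 463*(-70)*(-83))/(-311 - 83))/(((176237 - 163077)*(232504 - 146405))) - 371772/(-391279) = ((-59 - 70 + 2690030)/(-394))/((13160*86099)) - 371772*(-1/391279) = -1/394*2689901/1133062840 + 371772/391279 = -2689901/394*1/1133062840 + 371772/391279 = -2689901/446426758960 + 371772/391279 = 23709702361471963/24953916545587120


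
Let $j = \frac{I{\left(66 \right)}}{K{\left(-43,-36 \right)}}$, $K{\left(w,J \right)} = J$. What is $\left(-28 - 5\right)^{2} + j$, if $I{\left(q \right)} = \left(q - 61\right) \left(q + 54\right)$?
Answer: $\frac{3217}{3} \approx 1072.3$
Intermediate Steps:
$I{\left(q \right)} = \left(-61 + q\right) \left(54 + q\right)$ ($I{\left(q \right)} = \left(q - 61\right) \left(54 + q\right) = \left(-61 + q\right) \left(54 + q\right)$)
$j = - \frac{50}{3}$ ($j = \frac{-3294 + 66^{2} - 462}{-36} = \left(-3294 + 4356 - 462\right) \left(- \frac{1}{36}\right) = 600 \left(- \frac{1}{36}\right) = - \frac{50}{3} \approx -16.667$)
$\left(-28 - 5\right)^{2} + j = \left(-28 - 5\right)^{2} - \frac{50}{3} = \left(-33\right)^{2} - \frac{50}{3} = 1089 - \frac{50}{3} = \frac{3217}{3}$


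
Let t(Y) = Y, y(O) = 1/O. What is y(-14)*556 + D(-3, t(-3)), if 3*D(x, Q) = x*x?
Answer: -257/7 ≈ -36.714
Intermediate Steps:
D(x, Q) = x²/3 (D(x, Q) = (x*x)/3 = x²/3)
y(-14)*556 + D(-3, t(-3)) = 556/(-14) + (⅓)*(-3)² = -1/14*556 + (⅓)*9 = -278/7 + 3 = -257/7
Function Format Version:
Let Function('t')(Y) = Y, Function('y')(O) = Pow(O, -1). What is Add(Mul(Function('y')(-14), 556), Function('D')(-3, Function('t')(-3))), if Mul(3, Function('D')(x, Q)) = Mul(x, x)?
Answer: Rational(-257, 7) ≈ -36.714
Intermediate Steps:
Function('D')(x, Q) = Mul(Rational(1, 3), Pow(x, 2)) (Function('D')(x, Q) = Mul(Rational(1, 3), Mul(x, x)) = Mul(Rational(1, 3), Pow(x, 2)))
Add(Mul(Function('y')(-14), 556), Function('D')(-3, Function('t')(-3))) = Add(Mul(Pow(-14, -1), 556), Mul(Rational(1, 3), Pow(-3, 2))) = Add(Mul(Rational(-1, 14), 556), Mul(Rational(1, 3), 9)) = Add(Rational(-278, 7), 3) = Rational(-257, 7)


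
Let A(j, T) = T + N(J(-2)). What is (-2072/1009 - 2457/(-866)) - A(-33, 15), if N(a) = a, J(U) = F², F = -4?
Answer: -26402853/873794 ≈ -30.216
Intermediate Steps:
J(U) = 16 (J(U) = (-4)² = 16)
A(j, T) = 16 + T (A(j, T) = T + 16 = 16 + T)
(-2072/1009 - 2457/(-866)) - A(-33, 15) = (-2072/1009 - 2457/(-866)) - (16 + 15) = (-2072*1/1009 - 2457*(-1/866)) - 1*31 = (-2072/1009 + 2457/866) - 31 = 684761/873794 - 31 = -26402853/873794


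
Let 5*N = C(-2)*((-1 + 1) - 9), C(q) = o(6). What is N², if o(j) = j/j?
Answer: 81/25 ≈ 3.2400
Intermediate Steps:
o(j) = 1
C(q) = 1
N = -9/5 (N = (1*((-1 + 1) - 9))/5 = (1*(0 - 9))/5 = (1*(-9))/5 = (⅕)*(-9) = -9/5 ≈ -1.8000)
N² = (-9/5)² = 81/25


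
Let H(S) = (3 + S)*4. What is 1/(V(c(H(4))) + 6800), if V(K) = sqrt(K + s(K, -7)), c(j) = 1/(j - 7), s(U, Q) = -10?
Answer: 142800/971040209 - I*sqrt(4389)/971040209 ≈ 0.00014706 - 6.8225e-8*I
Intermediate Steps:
H(S) = 12 + 4*S
c(j) = 1/(-7 + j)
V(K) = sqrt(-10 + K) (V(K) = sqrt(K - 10) = sqrt(-10 + K))
1/(V(c(H(4))) + 6800) = 1/(sqrt(-10 + 1/(-7 + (12 + 4*4))) + 6800) = 1/(sqrt(-10 + 1/(-7 + (12 + 16))) + 6800) = 1/(sqrt(-10 + 1/(-7 + 28)) + 6800) = 1/(sqrt(-10 + 1/21) + 6800) = 1/(sqrt(-209/21) + 6800) = 1/(I*sqrt(4389)/21 + 6800) = 1/(6800 + I*sqrt(4389)/21)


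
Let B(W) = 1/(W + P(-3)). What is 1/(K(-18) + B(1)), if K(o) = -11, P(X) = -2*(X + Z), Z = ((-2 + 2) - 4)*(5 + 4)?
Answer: -79/868 ≈ -0.091014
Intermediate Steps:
Z = -36 (Z = (0 - 4)*9 = -4*9 = -36)
P(X) = 72 - 2*X (P(X) = -2*(X - 36) = -2*(-36 + X) = 72 - 2*X)
B(W) = 1/(78 + W) (B(W) = 1/(W + (72 - 2*(-3))) = 1/(W + (72 + 6)) = 1/(W + 78) = 1/(78 + W))
1/(K(-18) + B(1)) = 1/(-11 + 1/(78 + 1)) = 1/(-11 + 1/79) = 1/(-868/79) = -79/868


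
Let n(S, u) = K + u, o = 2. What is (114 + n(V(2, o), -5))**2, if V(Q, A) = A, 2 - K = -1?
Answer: 12544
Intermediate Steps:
K = 3 (K = 2 - 1*(-1) = 2 + 1 = 3)
n(S, u) = 3 + u
(114 + n(V(2, o), -5))**2 = (114 + (3 - 5))**2 = (114 - 2)**2 = 112**2 = 12544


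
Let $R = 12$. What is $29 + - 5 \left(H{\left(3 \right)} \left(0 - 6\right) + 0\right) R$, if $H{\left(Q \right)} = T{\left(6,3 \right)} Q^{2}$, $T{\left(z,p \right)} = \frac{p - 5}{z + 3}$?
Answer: $-691$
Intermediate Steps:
$T{\left(z,p \right)} = \frac{-5 + p}{3 + z}$
$H{\left(Q \right)} = - \frac{2 Q^{2}}{9}$ ($H{\left(Q \right)} = \frac{-5 + 3}{3 + 6} Q^{2} = \frac{1}{9} \left(-2\right) Q^{2} = - \frac{2 Q^{2}}{9}$)
$29 + - 5 \left(H{\left(3 \right)} \left(0 - 6\right) + 0\right) R = 29 + - 5 \left(- \frac{2 \cdot 3^{2}}{9} \left(0 - 6\right) + 0\right) 12 = 29 + - 5 \left(\left(- \frac{2}{9}\right) 9 \left(0 - 6\right) + 0\right) 12 = 29 + - 5 \left(\left(-2\right) \left(-6\right) + 0\right) 12 = 29 + - 5 \left(12 + 0\right) 12 = 29 + \left(-5\right) 12 \cdot 12 = 29 - 720 = -691$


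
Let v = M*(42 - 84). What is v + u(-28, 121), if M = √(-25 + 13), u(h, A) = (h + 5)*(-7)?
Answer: 161 - 84*I*√3 ≈ 161.0 - 145.49*I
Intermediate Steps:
u(h, A) = -35 - 7*h (u(h, A) = (5 + h)*(-7) = -35 - 7*h)
M = 2*I*√3 (M = √(-12) = 2*I*√3 ≈ 3.4641*I)
v = -84*I*√3 (v = (2*I*√3)*(42 - 84) = (2*I*√3)*(-42) = -84*I*√3 ≈ -145.49*I)
v + u(-28, 121) = -84*I*√3 + (-35 - 7*(-28)) = -84*I*√3 + (-35 + 196) = -84*I*√3 + 161 = 161 - 84*I*√3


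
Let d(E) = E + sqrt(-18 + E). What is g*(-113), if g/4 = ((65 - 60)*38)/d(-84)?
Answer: 1202320/1193 + 42940*I*sqrt(102)/3579 ≈ 1007.8 + 121.17*I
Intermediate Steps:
g = 760/(-84 + I*sqrt(102)) (g = 4*(((65 - 60)*38)/(-84 + sqrt(-18 - 84))) = 4*((5*38)/(-84 + sqrt(-102))) = 4*(190/(-84 + I*sqrt(102))) = 760/(-84 + I*sqrt(102)) ≈ -8.9187 - 1.0723*I)
g*(-113) = (-10640/1193 - 380*I*sqrt(102)/3579)*(-113) = 1202320/1193 + 42940*I*sqrt(102)/3579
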